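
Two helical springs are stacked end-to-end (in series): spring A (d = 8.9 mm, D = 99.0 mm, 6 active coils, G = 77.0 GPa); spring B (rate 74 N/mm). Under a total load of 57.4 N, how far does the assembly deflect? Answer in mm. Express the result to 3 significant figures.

6.31 mm

k_A = Gd⁴/(8D³N_a) = (77.0×10³)(8.9⁴)/(8·99.0³·6) = 10.373 N/mm
Series: 1/k_eq = 1/10.373 + 1/74 = 0.10992; k_eq = 9.0977 N/mm
δ = F/k_eq = 57.4/9.0977 = 6.3093 mm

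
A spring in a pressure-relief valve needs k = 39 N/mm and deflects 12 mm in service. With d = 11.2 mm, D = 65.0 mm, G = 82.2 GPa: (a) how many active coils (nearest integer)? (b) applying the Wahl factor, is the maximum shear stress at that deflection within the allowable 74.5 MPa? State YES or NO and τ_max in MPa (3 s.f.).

(a) 15 coils; (b) YES, τ_max = 70.0 MPa

N_a = Gd⁴/(8D³k) = (82.2×10³)(11.2⁴)/(8·65.0³·39) = 15.1 → N_a = 15
Actual rate k = Gd⁴/(8D³·15) = 39.248 N/mm
Working load F = kδ = 39.248·12 = 470.98 N
C = 65.0/11.2 = 5.8036; K_W = (4C−1)/(4C−4)+0.615/C = 1.2621
τ_max = K_W·8FD/(πd³) = 1.2621·55.489 = 70.032 MPa
τ_max ≤ 74.5 MPa → acceptable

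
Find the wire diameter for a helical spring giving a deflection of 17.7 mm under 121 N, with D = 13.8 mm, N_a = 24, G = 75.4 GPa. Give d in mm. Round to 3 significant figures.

2.60 mm

Required rate k = F/δ = 121/17.7 = 6.8362 N/mm
d = (8D³N_a·k / G)^(1/4) = (8·13.8³·24·6.8362 / (75.4×10³))^0.25
  = (45.749)^0.25 = 2.6007 mm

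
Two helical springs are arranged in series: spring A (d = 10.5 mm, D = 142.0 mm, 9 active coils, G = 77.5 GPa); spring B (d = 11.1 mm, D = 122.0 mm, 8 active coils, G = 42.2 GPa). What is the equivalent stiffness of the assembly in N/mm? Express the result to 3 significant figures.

k_A = Gd⁴/(8D³N_a) = (77.5×10³)(10.5⁴)/(8·142.0³·9) = 4.5694 N/mm
k_B = Gd⁴/(8D³N_a) = (42.2×10³)(11.1⁴)/(8·122.0³·8) = 5.5125 N/mm
Series: 1/k_eq = 1/4.5694 + 1/5.5125 = 0.40025; k_eq = 2.4984 N/mm

2.50 N/mm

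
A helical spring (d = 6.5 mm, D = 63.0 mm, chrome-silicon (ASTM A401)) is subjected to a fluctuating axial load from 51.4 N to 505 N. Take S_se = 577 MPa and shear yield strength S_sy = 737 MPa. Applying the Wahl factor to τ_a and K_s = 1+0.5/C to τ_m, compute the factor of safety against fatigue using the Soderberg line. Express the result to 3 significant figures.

C = D/d = 63.0/6.5 = 9.6923; K_W = (4C−1)/(4C−4)+0.615/C = 1.1497; K_s = 1+0.5/C = 1.0516
F_a = (F_max−F_min)/2 = 226.8 N; F_m = (F_max+F_min)/2 = 278.2 N
τ_a = K_W·8F_aD/(πd³) = 1.1497 × 132.49 = 152.33 MPa
τ_m = K_s·8F_mD/(πd³) = 1.0516 × 162.52 = 170.9 MPa
Soderberg: 1/n_f = τ_a/S_se + τ_m/S_sy = 152.33/577 + 170.9/737 = 0.26400 + 0.23189 = 0.49589
n_f = 1/0.49589 = 2.017

2.02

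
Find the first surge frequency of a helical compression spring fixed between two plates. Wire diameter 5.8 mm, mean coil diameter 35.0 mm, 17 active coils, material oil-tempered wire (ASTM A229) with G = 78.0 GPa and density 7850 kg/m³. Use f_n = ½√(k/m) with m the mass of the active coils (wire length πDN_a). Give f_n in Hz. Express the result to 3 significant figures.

98.8 Hz

k = Gd⁴/(8D³N_a) = (78.0×10³)(5.8⁴)/(8·35.0³·17) = 15.138 N/mm = 15138 N/m
Wire length L = πDN_a = π·35.0·17 = 1869.2 mm
m = ρ·(πd²/4)·L = 7850 × 26.421×10⁻⁶ m² × 1.8692 m = 0.38769 kg
f_n = ½√(k/m) = 0.5·√(15138/0.38769) = 0.5·√(39046) = 98.801 Hz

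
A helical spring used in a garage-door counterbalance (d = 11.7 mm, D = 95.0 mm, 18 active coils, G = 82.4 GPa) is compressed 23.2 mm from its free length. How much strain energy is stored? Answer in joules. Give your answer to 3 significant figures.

3.37 J

k = Gd⁴/(8D³N_a) = (82.4×10³)(11.7⁴)/(8·95.0³·18) = 12.507 N/mm
U = ½kδ² = 0.5 × 12.507 × 23.2² = 3365.8 N·mm = 3.3658 J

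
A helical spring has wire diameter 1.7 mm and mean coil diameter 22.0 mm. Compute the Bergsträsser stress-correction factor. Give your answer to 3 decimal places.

1.103

C = D/d = 22.0/1.7 = 12.9412
K_B = (4C+2)/(4C−3) = 53.765/48.765 = 1.1025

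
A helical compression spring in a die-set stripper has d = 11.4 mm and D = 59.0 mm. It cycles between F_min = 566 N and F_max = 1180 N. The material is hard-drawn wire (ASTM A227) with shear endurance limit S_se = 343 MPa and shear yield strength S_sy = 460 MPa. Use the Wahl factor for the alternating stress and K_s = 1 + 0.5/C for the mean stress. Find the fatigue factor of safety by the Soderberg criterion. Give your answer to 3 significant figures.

3.04

C = D/d = 59.0/11.4 = 5.1754; K_W = (4C−1)/(4C−4)+0.615/C = 1.2985; K_s = 1+0.5/C = 1.0966
F_a = (F_max−F_min)/2 = 307 N; F_m = (F_max+F_min)/2 = 873 N
τ_a = K_W·8F_aD/(πd³) = 1.2985 × 31.133 = 40.424 MPa
τ_m = K_s·8F_mD/(πd³) = 1.0966 × 88.53 = 97.083 MPa
Soderberg: 1/n_f = τ_a/S_se + τ_m/S_sy = 40.424/343 + 97.083/460 = 0.11785 + 0.21105 = 0.32891
n_f = 1/0.32891 = 3.04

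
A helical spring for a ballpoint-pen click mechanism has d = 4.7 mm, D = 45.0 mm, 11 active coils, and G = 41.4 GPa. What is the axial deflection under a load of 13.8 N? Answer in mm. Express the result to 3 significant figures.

k = Gd⁴/(8D³N_a) = (41.4×10³)(4.7⁴)/(8·45.0³·11) = 2.5193 N/mm
δ = F/k = 13.8 / 2.5193 = 5.4778 mm

5.48 mm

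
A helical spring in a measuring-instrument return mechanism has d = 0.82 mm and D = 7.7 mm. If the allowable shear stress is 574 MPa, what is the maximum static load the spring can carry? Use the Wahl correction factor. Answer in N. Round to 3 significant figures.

14.0 N

C = D/d = 7.7/0.82 = 9.3902
K_W = (4C−1)/(4C−4) + 0.615/C = 36.561/33.561 + 0.0655 = 1.1549
τ_max = K·8FD/(πd³) → F_max = τ_allow·πd³/(8DK)
F_max = 574·π·0.82³/(8·7.7·1.1549) = 994.27/71.141 = 13.976 N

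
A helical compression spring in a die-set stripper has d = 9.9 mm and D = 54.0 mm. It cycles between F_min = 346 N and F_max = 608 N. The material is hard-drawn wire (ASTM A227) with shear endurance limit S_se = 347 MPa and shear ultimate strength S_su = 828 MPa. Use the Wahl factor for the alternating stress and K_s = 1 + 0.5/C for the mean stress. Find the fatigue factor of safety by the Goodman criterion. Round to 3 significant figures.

6.34

C = D/d = 54.0/9.9 = 5.4545; K_W = (4C−1)/(4C−4)+0.615/C = 1.2811; K_s = 1+0.5/C = 1.0917
F_a = (F_max−F_min)/2 = 131 N; F_m = (F_max+F_min)/2 = 477 N
τ_a = K_W·8F_aD/(πd³) = 1.2811 × 18.565 = 23.784 MPa
τ_m = K_s·8F_mD/(πd³) = 1.0917 × 67.6 = 73.797 MPa
Goodman: 1/n_f = τ_a/S_se + τ_m/S_su = 23.784/347 + 73.797/828 = 0.06854 + 0.08913 = 0.15767
n_f = 1/0.15767 = 6.342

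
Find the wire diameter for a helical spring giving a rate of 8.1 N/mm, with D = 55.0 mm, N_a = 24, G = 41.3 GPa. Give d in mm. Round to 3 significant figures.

8.90 mm

d = (8D³N_a·k / G)^(1/4) = (8·55.0³·24·8.1 / (41.3×10³))^0.25
  = (6265)^0.25 = 8.8967 mm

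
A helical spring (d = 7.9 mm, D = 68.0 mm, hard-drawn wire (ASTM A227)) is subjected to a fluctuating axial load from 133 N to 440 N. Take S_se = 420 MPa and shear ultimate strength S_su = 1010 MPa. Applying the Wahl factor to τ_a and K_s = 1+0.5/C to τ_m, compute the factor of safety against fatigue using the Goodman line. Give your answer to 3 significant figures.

C = D/d = 68.0/7.9 = 8.6076; K_W = (4C−1)/(4C−4)+0.615/C = 1.1700; K_s = 1+0.5/C = 1.0581
F_a = (F_max−F_min)/2 = 153.5 N; F_m = (F_max+F_min)/2 = 286.5 N
τ_a = K_W·8F_aD/(πd³) = 1.1700 × 53.911 = 63.078 MPa
τ_m = K_s·8F_mD/(πd³) = 1.0581 × 100.62 = 106.47 MPa
Goodman: 1/n_f = τ_a/S_se + τ_m/S_su = 63.078/420 + 106.47/1010 = 0.15018 + 0.10541 = 0.2556
n_f = 1/0.2556 = 3.912

3.91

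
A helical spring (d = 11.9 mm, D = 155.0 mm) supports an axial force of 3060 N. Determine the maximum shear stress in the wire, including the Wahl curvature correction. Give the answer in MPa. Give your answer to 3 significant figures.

795 MPa

Spring index C = D/d = 155.0/11.9 = 13.0252
K_W = (4C−1)/(4C−4) + 0.615/C = 51.101/48.101 + 0.0472 = 1.1096
τ₀ = 8FD/(πd³) = 8·3060·155.0/(π·11.9³) = 3.7944e+06/5294.1 = 716.72 MPa
τ_max = K·τ₀ = 1.1096 × 716.72 = 795.27 MPa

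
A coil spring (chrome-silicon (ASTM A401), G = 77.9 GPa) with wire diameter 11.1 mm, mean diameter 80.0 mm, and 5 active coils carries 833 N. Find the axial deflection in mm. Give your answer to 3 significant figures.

k = Gd⁴/(8D³N_a) = (77.9×10³)(11.1⁴)/(8·80.0³·5) = 57.743 N/mm
δ = F/k = 833 / 57.743 = 14.426 mm

14.4 mm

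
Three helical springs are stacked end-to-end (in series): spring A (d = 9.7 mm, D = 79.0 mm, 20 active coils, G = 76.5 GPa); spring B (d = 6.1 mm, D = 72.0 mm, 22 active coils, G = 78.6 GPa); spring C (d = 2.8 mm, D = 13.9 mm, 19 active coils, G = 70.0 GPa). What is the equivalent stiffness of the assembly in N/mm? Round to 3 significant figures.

k_A = Gd⁴/(8D³N_a) = (76.5×10³)(9.7⁴)/(8·79.0³·20) = 8.5851 N/mm
k_B = Gd⁴/(8D³N_a) = (78.6×10³)(6.1⁴)/(8·72.0³·22) = 1.6567 N/mm
k_C = Gd⁴/(8D³N_a) = (70.0×10³)(2.8⁴)/(8·13.9³·19) = 10.54 N/mm
Series: 1/k_eq = 1/8.5851 + 1/1.6567 + 1/10.54 = 0.81498; k_eq = 1.227 N/mm

1.23 N/mm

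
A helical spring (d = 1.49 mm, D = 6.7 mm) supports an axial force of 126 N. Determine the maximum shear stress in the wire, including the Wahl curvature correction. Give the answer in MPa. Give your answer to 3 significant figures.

Spring index C = D/d = 6.7/1.49 = 4.4966
K_W = (4C−1)/(4C−4) + 0.615/C = 16.987/13.987 + 0.1368 = 1.3513
τ₀ = 8FD/(πd³) = 8·126·6.7/(π·1.49³) = 6753.6/10.392 = 649.87 MPa
τ_max = K·τ₀ = 1.3513 × 649.87 = 878.14 MPa

878 MPa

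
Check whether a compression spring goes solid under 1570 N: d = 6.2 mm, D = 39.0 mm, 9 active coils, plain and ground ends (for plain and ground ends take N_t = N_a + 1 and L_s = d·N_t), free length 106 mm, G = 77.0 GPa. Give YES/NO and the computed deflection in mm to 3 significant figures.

k = Gd⁴/(8D³N_a) = (77.0×10³)(6.2⁴)/(8·39.0³·9) = 26.64 N/mm
N_t = 10; L_s = 6.2·10 = 62 mm; δ_solid = L₀ − L_s = 106 − 62 = 44 mm
δ = F/k = 1570/26.64 = 58.934 mm
δ ≥ δ_solid → spring goes solid

YES, δ = 58.9 mm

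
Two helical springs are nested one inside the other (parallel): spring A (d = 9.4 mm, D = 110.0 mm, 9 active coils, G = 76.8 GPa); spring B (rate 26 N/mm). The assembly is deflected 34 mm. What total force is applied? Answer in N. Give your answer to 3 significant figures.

1100 N

k_A = Gd⁴/(8D³N_a) = (76.8×10³)(9.4⁴)/(8·110.0³·9) = 6.2569 N/mm
Parallel: k_eq = 6.2569 + 26 = 32.257 N/mm
F = k_eq·δ = 32.257·34 = 1096.7 N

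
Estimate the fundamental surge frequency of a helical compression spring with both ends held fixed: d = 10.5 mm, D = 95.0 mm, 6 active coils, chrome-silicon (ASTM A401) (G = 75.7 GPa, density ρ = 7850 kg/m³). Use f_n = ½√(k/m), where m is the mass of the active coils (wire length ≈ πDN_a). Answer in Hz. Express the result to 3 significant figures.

k = Gd⁴/(8D³N_a) = (75.7×10³)(10.5⁴)/(8·95.0³·6) = 22.358 N/mm = 22358 N/m
Wire length L = πDN_a = π·95.0·6 = 1790.7 mm
m = ρ·(πd²/4)·L = 7850 × 86.59×10⁻⁶ m² × 1.7907 m = 1.2172 kg
f_n = ½√(k/m) = 0.5·√(22358/1.2172) = 0.5·√(18369) = 67.766 Hz

67.8 Hz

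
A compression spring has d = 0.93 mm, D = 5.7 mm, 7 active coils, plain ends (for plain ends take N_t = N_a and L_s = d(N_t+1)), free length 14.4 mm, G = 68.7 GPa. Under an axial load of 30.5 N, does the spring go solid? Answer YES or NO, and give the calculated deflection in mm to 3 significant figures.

k = Gd⁴/(8D³N_a) = (68.7×10³)(0.93⁴)/(8·5.7³·7) = 4.9554 N/mm
N_t = 7; L_s = 0.93·8 = 7.44 mm; δ_solid = L₀ − L_s = 14.4 − 7.44 = 6.96 mm
δ = F/k = 30.5/4.9554 = 6.1549 mm
δ < δ_solid → spring does not go solid

NO, δ = 6.15 mm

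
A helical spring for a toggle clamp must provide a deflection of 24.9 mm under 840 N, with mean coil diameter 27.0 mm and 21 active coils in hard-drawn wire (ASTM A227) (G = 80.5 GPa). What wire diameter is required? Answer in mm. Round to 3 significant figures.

Required rate k = F/δ = 840/24.9 = 33.735 N/mm
d = (8D³N_a·k / G)^(1/4) = (8·27.0³·21·33.735 / (80.5×10³))^0.25
  = (1385.7)^0.25 = 6.1013 mm

6.10 mm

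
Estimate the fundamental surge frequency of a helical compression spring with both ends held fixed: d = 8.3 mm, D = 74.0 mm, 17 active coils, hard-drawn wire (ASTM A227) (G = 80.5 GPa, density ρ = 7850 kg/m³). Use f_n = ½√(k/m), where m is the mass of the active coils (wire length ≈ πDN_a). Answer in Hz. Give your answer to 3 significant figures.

32.1 Hz

k = Gd⁴/(8D³N_a) = (80.5×10³)(8.3⁴)/(8·74.0³·17) = 6.9322 N/mm = 6932.2 N/m
Wire length L = πDN_a = π·74.0·17 = 3952.1 mm
m = ρ·(πd²/4)·L = 7850 × 54.106×10⁻⁶ m² × 3.9521 m = 1.6786 kg
f_n = ½√(k/m) = 0.5·√(6932.2/1.6786) = 0.5·√(4129.8) = 32.132 Hz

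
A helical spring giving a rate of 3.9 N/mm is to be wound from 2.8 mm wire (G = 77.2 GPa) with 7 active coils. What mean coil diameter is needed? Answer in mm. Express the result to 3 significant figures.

27.9 mm

D = (Gd⁴/(8N_a·k))^(1/3) = (77.2×10³·2.8⁴/(8·7·3.9))^(1/3)
  = (21726.9)^(1/3) = 27.9039 mm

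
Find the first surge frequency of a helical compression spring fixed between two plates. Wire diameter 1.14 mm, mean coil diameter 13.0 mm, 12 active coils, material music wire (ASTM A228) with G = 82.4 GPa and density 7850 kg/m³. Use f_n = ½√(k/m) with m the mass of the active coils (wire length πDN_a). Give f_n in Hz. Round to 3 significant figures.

205 Hz

k = Gd⁴/(8D³N_a) = (82.4×10³)(1.14⁴)/(8·13.0³·12) = 0.65985 N/mm = 659.85 N/m
Wire length L = πDN_a = π·13.0·12 = 490.09 mm
m = ρ·(πd²/4)·L = 7850 × 1.0207×10⁻⁶ m² × 0.49009 m = 0.0039268 kg
f_n = ½√(k/m) = 0.5·√(659.85/0.0039268) = 0.5·√(1.6804e+05) = 204.96 Hz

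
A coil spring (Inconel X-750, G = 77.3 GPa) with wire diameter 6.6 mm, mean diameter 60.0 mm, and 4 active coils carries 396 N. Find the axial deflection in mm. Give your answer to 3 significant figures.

18.7 mm

k = Gd⁴/(8D³N_a) = (77.3×10³)(6.6⁴)/(8·60.0³·4) = 21.22 N/mm
δ = F/k = 396 / 21.22 = 18.661 mm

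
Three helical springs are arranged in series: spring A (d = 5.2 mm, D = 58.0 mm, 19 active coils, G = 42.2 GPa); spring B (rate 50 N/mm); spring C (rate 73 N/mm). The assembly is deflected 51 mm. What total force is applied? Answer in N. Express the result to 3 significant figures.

51.3 N

k_A = Gd⁴/(8D³N_a) = (42.2×10³)(5.2⁴)/(8·58.0³·19) = 1.0404 N/mm
Series: 1/k_eq = 1/1.0404 + 1/50 + 1/73 = 0.99487; k_eq = 1.0052 N/mm
F = k_eq·δ = 1.0052·51 = 51.263 N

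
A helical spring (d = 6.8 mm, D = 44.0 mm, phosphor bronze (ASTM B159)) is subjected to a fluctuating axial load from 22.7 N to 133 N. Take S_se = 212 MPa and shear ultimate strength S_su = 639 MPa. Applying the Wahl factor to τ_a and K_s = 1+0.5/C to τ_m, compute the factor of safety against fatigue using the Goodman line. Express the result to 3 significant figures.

6.21

C = D/d = 44.0/6.8 = 6.4706; K_W = (4C−1)/(4C−4)+0.615/C = 1.2321; K_s = 1+0.5/C = 1.0773
F_a = (F_max−F_min)/2 = 55.15 N; F_m = (F_max+F_min)/2 = 77.85 N
τ_a = K_W·8F_aD/(πd³) = 1.2321 × 19.652 = 24.214 MPa
τ_m = K_s·8F_mD/(πd³) = 1.0773 × 27.741 = 29.885 MPa
Goodman: 1/n_f = τ_a/S_se + τ_m/S_su = 24.214/212 + 29.885/639 = 0.11422 + 0.04677 = 0.16099
n_f = 1/0.16099 = 6.212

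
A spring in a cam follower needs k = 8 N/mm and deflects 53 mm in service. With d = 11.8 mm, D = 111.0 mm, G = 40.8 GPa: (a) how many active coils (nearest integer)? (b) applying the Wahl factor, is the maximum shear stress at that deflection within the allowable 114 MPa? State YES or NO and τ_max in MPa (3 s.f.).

N_a = Gd⁴/(8D³k) = (40.8×10³)(11.8⁴)/(8·111.0³·8) = 9.037 → N_a = 9
Actual rate k = Gd⁴/(8D³·9) = 8.0332 N/mm
Working load F = kδ = 8.0332·53 = 425.76 N
C = 111.0/11.8 = 9.4068; K_W = (4C−1)/(4C−4)+0.615/C = 1.1546
τ_max = K_W·8FD/(πd³) = 1.1546·73.245 = 84.568 MPa
τ_max ≤ 114 MPa → acceptable

(a) 9 coils; (b) YES, τ_max = 84.6 MPa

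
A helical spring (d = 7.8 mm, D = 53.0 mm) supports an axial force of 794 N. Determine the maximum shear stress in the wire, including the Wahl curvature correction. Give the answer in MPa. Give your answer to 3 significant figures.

Spring index C = D/d = 53.0/7.8 = 6.7949
K_W = (4C−1)/(4C−4) + 0.615/C = 26.179/23.179 + 0.0905 = 1.2199
τ₀ = 8FD/(πd³) = 8·794·53.0/(π·7.8³) = 336656/1490.8 = 225.81 MPa
τ_max = K·τ₀ = 1.2199 × 225.81 = 275.48 MPa

275 MPa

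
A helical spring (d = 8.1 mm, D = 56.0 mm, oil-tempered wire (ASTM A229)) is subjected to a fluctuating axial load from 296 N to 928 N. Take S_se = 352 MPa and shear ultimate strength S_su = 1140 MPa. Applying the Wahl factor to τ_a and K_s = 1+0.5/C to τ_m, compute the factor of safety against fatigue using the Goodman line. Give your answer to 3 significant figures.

2.24

C = D/d = 56.0/8.1 = 6.9136; K_W = (4C−1)/(4C−4)+0.615/C = 1.2158; K_s = 1+0.5/C = 1.0723
F_a = (F_max−F_min)/2 = 316 N; F_m = (F_max+F_min)/2 = 612 N
τ_a = K_W·8F_aD/(πd³) = 1.2158 × 84.793 = 103.09 MPa
τ_m = K_s·8F_mD/(πd³) = 1.0723 × 164.22 = 176.1 MPa
Goodman: 1/n_f = τ_a/S_se + τ_m/S_su = 103.09/352 + 176.1/1140 = 0.29287 + 0.15447 = 0.44734
n_f = 1/0.44734 = 2.235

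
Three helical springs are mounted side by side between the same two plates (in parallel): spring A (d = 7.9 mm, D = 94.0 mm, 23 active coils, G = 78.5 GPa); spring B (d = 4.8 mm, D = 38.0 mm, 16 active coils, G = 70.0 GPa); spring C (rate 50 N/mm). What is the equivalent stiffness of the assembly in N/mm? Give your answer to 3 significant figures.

57.3 N/mm

k_A = Gd⁴/(8D³N_a) = (78.5×10³)(7.9⁴)/(8·94.0³·23) = 2.0007 N/mm
k_B = Gd⁴/(8D³N_a) = (70.0×10³)(4.8⁴)/(8·38.0³·16) = 5.2906 N/mm
Parallel: k_eq = 2.0007 + 5.2906 + 50 = 57.291 N/mm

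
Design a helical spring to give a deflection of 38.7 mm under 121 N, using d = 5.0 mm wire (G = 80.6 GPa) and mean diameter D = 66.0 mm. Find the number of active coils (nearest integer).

Required rate k = F/δ = 121/38.7 = 3.1266 N/mm
N_a = Gd⁴/(8D³k) = (80.6×10³ × 5.0⁴)/(8 × 66.0³ × 3.1266)
    = 5.0375e+07 / 7.19111e+06 = 7.005 → 7 coils

7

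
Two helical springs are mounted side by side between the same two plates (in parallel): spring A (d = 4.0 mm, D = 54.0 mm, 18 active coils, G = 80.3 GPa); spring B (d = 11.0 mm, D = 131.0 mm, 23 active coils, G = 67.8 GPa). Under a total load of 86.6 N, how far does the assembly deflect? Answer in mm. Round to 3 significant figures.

26.2 mm

k_A = Gd⁴/(8D³N_a) = (80.3×10³)(4.0⁴)/(8·54.0³·18) = 0.90659 N/mm
k_B = Gd⁴/(8D³N_a) = (67.8×10³)(11.0⁴)/(8·131.0³·23) = 2.3998 N/mm
Parallel: k_eq = 0.90659 + 2.3998 = 3.3064 N/mm
δ = F/k_eq = 86.6/3.3064 = 26.192 mm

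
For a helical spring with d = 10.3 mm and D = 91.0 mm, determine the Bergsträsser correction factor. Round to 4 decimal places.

C = D/d = 91.0/10.3 = 8.8350
K_B = (4C+2)/(4C−3) = 37.340/32.340 = 1.1546

1.1546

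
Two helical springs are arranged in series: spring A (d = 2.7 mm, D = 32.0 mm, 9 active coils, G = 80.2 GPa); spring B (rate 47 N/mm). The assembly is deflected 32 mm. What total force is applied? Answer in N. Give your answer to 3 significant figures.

55.7 N

k_A = Gd⁴/(8D³N_a) = (80.2×10³)(2.7⁴)/(8·32.0³·9) = 1.8065 N/mm
Series: 1/k_eq = 1/1.8065 + 1/47 = 0.57482; k_eq = 1.7397 N/mm
F = k_eq·δ = 1.7397·32 = 55.669 N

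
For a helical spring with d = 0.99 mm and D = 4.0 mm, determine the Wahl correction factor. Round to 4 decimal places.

C = D/d = 4.0/0.99 = 4.0404
K_W = (4C−1)/(4C−4) + 0.615/C = 15.162/12.162 + 0.1522 = 1.3989

1.3989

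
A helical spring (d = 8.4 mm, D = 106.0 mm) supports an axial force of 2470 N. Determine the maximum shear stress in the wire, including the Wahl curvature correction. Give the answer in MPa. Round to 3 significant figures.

Spring index C = D/d = 106.0/8.4 = 12.6190
K_W = (4C−1)/(4C−4) + 0.615/C = 49.476/46.476 + 0.0487 = 1.1133
τ₀ = 8FD/(πd³) = 8·2470·106.0/(π·8.4³) = 2.09456e+06/1862 = 1124.9 MPa
τ_max = K·τ₀ = 1.1133 × 1124.9 = 1252.3 MPa

1250 MPa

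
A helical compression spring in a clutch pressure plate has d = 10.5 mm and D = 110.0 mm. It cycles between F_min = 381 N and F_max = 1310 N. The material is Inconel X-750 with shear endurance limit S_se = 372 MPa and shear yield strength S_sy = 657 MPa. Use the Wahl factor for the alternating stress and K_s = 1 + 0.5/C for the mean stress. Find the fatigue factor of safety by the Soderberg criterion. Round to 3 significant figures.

C = D/d = 110.0/10.5 = 10.4762; K_W = (4C−1)/(4C−4)+0.615/C = 1.1379; K_s = 1+0.5/C = 1.0477
F_a = (F_max−F_min)/2 = 464.5 N; F_m = (F_max+F_min)/2 = 845.5 N
τ_a = K_W·8F_aD/(πd³) = 1.1379 × 112.4 = 127.89 MPa
τ_m = K_s·8F_mD/(πd³) = 1.0477 × 204.59 = 214.35 MPa
Soderberg: 1/n_f = τ_a/S_se + τ_m/S_sy = 127.89/372 + 214.35/657 = 0.34379 + 0.32626 = 0.67005
n_f = 1/0.67005 = 1.492

1.49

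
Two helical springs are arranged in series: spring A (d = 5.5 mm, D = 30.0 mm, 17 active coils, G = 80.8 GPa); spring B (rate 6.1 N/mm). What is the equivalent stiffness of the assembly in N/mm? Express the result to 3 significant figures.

k_A = Gd⁴/(8D³N_a) = (80.8×10³)(5.5⁴)/(8·30.0³·17) = 20.135 N/mm
Series: 1/k_eq = 1/20.135 + 1/6.1 = 0.2136; k_eq = 4.6817 N/mm

4.68 N/mm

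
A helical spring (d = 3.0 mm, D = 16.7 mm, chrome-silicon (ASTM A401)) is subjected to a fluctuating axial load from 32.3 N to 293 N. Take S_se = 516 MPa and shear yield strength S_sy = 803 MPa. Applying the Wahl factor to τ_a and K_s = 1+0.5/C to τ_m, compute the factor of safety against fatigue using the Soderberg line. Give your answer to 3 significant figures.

C = D/d = 16.7/3.0 = 5.5667; K_W = (4C−1)/(4C−4)+0.615/C = 1.2747; K_s = 1+0.5/C = 1.0898
F_a = (F_max−F_min)/2 = 130.35 N; F_m = (F_max+F_min)/2 = 162.65 N
τ_a = K_W·8F_aD/(πd³) = 1.2747 × 205.31 = 261.71 MPa
τ_m = K_s·8F_mD/(πd³) = 1.0898 × 256.18 = 279.19 MPa
Soderberg: 1/n_f = τ_a/S_se + τ_m/S_sy = 261.71/516 + 279.19/803 = 0.50719 + 0.34769 = 0.85487
n_f = 1/0.85487 = 1.17

1.17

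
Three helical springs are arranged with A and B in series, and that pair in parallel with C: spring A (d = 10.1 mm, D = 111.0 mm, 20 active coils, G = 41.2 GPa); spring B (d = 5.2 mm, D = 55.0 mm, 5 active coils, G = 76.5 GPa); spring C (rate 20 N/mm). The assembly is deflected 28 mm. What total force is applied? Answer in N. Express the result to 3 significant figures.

k_A = Gd⁴/(8D³N_a) = (41.2×10³)(10.1⁴)/(8·111.0³·20) = 1.9593 N/mm
k_B = Gd⁴/(8D³N_a) = (76.5×10³)(5.2⁴)/(8·55.0³·5) = 8.4048 N/mm
Springs A,B series: k_AB = 1/(1/1.9593+1/8.4048) = 1.5889 N/mm; parallel with C: k_eq = 1.5889+20 = 21.589 N/mm
F = k_eq·δ = 21.589·28 = 604.49 N

604 N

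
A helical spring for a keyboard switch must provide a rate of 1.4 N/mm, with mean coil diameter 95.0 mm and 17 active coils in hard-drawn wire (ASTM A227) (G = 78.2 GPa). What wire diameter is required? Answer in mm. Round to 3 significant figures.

6.76 mm

d = (8D³N_a·k / G)^(1/4) = (8·95.0³·17·1.4 / (78.2×10³))^0.25
  = (2087.5)^0.25 = 6.7594 mm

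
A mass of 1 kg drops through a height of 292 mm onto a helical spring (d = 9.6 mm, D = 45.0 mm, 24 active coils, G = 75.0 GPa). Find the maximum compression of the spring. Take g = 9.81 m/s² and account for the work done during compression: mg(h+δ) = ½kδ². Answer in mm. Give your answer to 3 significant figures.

k = Gd⁴/(8D³N_a) = (75.0×10³)(9.6⁴)/(8·45.0³·24) = 36.409 N/mm
W = mg = 1 × 9.81 = 9.81 N
½kδ² − Wδ − Wh = 0 → δ = (W + √(W² + 2kWh))/k
δ = (9.81 + √(96.236 + 208588))/36.409 = (9.81 + 456.82)/36.409 = 12.816 mm

12.8 mm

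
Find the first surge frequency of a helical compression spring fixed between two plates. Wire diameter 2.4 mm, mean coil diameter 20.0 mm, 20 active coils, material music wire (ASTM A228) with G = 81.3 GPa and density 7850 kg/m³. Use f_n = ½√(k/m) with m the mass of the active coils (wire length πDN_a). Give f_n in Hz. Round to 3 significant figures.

109 Hz

k = Gd⁴/(8D³N_a) = (81.3×10³)(2.4⁴)/(8·20.0³·20) = 2.1073 N/mm = 2107.3 N/m
Wire length L = πDN_a = π·20.0·20 = 1256.6 mm
m = ρ·(πd²/4)·L = 7850 × 4.5239×10⁻⁶ m² × 1.2566 m = 0.044626 kg
f_n = ½√(k/m) = 0.5·√(2107.3/0.044626) = 0.5·√(47221) = 108.65 Hz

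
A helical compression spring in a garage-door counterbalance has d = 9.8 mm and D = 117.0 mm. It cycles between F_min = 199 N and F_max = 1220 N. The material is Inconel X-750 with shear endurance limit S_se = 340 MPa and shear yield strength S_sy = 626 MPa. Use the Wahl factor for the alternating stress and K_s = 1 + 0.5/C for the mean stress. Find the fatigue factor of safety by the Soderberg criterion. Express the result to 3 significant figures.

C = D/d = 117.0/9.8 = 11.9388; K_W = (4C−1)/(4C−4)+0.615/C = 1.1201; K_s = 1+0.5/C = 1.0419
F_a = (F_max−F_min)/2 = 510.5 N; F_m = (F_max+F_min)/2 = 709.5 N
τ_a = K_W·8F_aD/(πd³) = 1.1201 × 161.6 = 181.01 MPa
τ_m = K_s·8F_mD/(πd³) = 1.0419 × 224.6 = 234 MPa
Soderberg: 1/n_f = τ_a/S_se + τ_m/S_sy = 181.01/340 + 234/626 = 0.53237 + 0.37380 = 0.90617
n_f = 1/0.90617 = 1.104

1.10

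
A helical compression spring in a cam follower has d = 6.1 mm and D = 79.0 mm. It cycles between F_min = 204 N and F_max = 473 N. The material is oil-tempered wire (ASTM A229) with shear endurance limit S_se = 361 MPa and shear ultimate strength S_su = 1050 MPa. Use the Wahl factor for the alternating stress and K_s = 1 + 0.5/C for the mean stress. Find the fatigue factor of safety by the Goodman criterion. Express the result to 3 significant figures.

C = D/d = 79.0/6.1 = 12.9508; K_W = (4C−1)/(4C−4)+0.615/C = 1.1102; K_s = 1+0.5/C = 1.0386
F_a = (F_max−F_min)/2 = 134.5 N; F_m = (F_max+F_min)/2 = 338.5 N
τ_a = K_W·8F_aD/(πd³) = 1.1102 × 119.21 = 132.35 MPa
τ_m = K_s·8F_mD/(πd³) = 1.0386 × 300.01 = 311.59 MPa
Goodman: 1/n_f = τ_a/S_se + τ_m/S_su = 132.35/361 + 311.59/1050 = 0.36662 + 0.29676 = 0.66337
n_f = 1/0.66337 = 1.507

1.51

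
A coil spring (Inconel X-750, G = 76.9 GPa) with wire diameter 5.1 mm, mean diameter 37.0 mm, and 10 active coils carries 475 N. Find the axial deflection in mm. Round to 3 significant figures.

37.0 mm

k = Gd⁴/(8D³N_a) = (76.9×10³)(5.1⁴)/(8·37.0³·10) = 12.838 N/mm
δ = F/k = 475 / 12.838 = 36.998 mm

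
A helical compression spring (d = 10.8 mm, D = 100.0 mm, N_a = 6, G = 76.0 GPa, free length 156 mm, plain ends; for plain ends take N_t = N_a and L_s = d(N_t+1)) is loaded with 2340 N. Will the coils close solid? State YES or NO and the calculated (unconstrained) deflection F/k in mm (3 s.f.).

k = Gd⁴/(8D³N_a) = (76.0×10³)(10.8⁴)/(8·100.0³·6) = 21.541 N/mm
N_t = 6; L_s = 10.8·7 = 75.6 mm; δ_solid = L₀ − L_s = 156 − 75.6 = 80.4 mm
δ = F/k = 2340/21.541 = 108.63 mm
δ ≥ δ_solid → spring goes solid

YES, δ = 109 mm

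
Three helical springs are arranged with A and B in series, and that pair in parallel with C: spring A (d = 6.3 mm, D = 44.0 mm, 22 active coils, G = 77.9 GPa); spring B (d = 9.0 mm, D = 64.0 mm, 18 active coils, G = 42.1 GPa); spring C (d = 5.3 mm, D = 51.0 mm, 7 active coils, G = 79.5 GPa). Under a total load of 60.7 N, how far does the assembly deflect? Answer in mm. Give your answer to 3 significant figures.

4.93 mm

k_A = Gd⁴/(8D³N_a) = (77.9×10³)(6.3⁴)/(8·44.0³·22) = 8.1852 N/mm
k_B = Gd⁴/(8D³N_a) = (42.1×10³)(9.0⁴)/(8·64.0³·18) = 7.3173 N/mm
k_C = Gd⁴/(8D³N_a) = (79.5×10³)(5.3⁴)/(8·51.0³·7) = 8.4445 N/mm
Springs A,B series: k_AB = 1/(1/8.1852+1/7.3173) = 3.8635 N/mm; parallel with C: k_eq = 3.8635+8.4445 = 12.308 N/mm
δ = F/k_eq = 60.7/12.308 = 4.9318 mm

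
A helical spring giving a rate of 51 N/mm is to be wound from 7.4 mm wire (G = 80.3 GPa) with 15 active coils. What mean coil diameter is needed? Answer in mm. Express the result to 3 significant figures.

D = (Gd⁴/(8N_a·k))^(1/3) = (80.3×10³·7.4⁴/(8·15·51))^(1/3)
  = (39345.1)^(1/3) = 34.0119 mm

34.0 mm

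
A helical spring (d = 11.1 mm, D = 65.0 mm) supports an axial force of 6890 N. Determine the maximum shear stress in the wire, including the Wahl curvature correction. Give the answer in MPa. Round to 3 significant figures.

Spring index C = D/d = 65.0/11.1 = 5.8559
K_W = (4C−1)/(4C−4) + 0.615/C = 22.423/19.423 + 0.1050 = 1.2595
τ₀ = 8FD/(πd³) = 8·6890·65.0/(π·11.1³) = 3.5828e+06/4296.5 = 833.88 MPa
τ_max = K·τ₀ = 1.2595 × 833.88 = 1050.3 MPa

1050 MPa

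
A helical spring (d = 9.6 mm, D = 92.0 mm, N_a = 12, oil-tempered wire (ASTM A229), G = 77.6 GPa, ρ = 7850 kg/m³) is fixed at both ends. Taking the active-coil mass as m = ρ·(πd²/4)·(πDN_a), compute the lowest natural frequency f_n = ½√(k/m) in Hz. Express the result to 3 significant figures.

k = Gd⁴/(8D³N_a) = (77.6×10³)(9.6⁴)/(8·92.0³·12) = 8.8168 N/mm = 8816.8 N/m
Wire length L = πDN_a = π·92.0·12 = 3468.3 mm
m = ρ·(πd²/4)·L = 7850 × 72.382×10⁻⁶ m² × 3.4683 m = 1.9707 kg
f_n = ½√(k/m) = 0.5·√(8816.8/1.9707) = 0.5·√(4473.9) = 33.444 Hz

33.4 Hz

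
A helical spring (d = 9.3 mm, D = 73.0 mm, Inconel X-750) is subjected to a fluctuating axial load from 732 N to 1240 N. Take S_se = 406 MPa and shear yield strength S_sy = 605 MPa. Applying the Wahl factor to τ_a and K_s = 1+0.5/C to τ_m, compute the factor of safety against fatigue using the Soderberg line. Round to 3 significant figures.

1.75

C = D/d = 73.0/9.3 = 7.8495; K_W = (4C−1)/(4C−4)+0.615/C = 1.1878; K_s = 1+0.5/C = 1.0637
F_a = (F_max−F_min)/2 = 254 N; F_m = (F_max+F_min)/2 = 986 N
τ_a = K_W·8F_aD/(πd³) = 1.1878 × 58.701 = 69.728 MPa
τ_m = K_s·8F_mD/(πd³) = 1.0637 × 227.87 = 242.39 MPa
Soderberg: 1/n_f = τ_a/S_se + τ_m/S_sy = 69.728/406 + 242.39/605 = 0.17174 + 0.40064 = 0.57238
n_f = 1/0.57238 = 1.747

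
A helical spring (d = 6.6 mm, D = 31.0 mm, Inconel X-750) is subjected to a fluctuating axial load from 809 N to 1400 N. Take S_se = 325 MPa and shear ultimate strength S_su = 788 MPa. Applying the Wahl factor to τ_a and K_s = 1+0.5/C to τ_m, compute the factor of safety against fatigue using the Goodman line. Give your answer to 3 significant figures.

1.32

C = D/d = 31.0/6.6 = 4.6970; K_W = (4C−1)/(4C−4)+0.615/C = 1.3338; K_s = 1+0.5/C = 1.1065
F_a = (F_max−F_min)/2 = 295.5 N; F_m = (F_max+F_min)/2 = 1104.5 N
τ_a = K_W·8F_aD/(πd³) = 1.3338 × 81.139 = 108.22 MPa
τ_m = K_s·8F_mD/(πd³) = 1.1065 × 303.27 = 335.56 MPa
Goodman: 1/n_f = τ_a/S_se + τ_m/S_su = 108.22/325 + 335.56/788 = 0.33299 + 0.42584 = 0.75883
n_f = 1/0.75883 = 1.318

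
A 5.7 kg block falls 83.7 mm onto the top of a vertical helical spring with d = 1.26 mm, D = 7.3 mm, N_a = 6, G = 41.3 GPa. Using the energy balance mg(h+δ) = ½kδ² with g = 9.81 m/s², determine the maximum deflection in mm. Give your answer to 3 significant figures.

k = Gd⁴/(8D³N_a) = (41.3×10³)(1.26⁴)/(8·7.3³·6) = 5.5747 N/mm
W = mg = 5.7 × 9.81 = 55.917 N
½kδ² − Wδ − Wh = 0 → δ = (W + √(W² + 2kWh))/k
δ = (55.917 + √(3126.7 + 52182.1))/5.5747 = (55.917 + 235.18)/5.5747 = 52.217 mm

52.2 mm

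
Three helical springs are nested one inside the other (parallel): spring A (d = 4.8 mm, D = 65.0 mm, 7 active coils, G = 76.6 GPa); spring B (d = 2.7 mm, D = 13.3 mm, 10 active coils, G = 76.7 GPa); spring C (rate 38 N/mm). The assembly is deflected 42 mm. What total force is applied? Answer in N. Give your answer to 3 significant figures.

2620 N

k_A = Gd⁴/(8D³N_a) = (76.6×10³)(4.8⁴)/(8·65.0³·7) = 2.644 N/mm
k_B = Gd⁴/(8D³N_a) = (76.7×10³)(2.7⁴)/(8·13.3³·10) = 21.657 N/mm
Parallel: k_eq = 2.644 + 21.657 + 38 = 62.301 N/mm
F = k_eq·δ = 62.301·42 = 2616.7 N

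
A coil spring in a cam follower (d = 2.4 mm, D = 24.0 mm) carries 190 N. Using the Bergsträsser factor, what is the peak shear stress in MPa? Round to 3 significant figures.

953 MPa

Spring index C = D/d = 24.0/2.4 = 10.0000
K_B = (4C+2)/(4C−3) = 42.000/37.000 = 1.1351
τ₀ = 8FD/(πd³) = 8·190·24.0/(π·2.4³) = 36480/43.429 = 839.98 MPa
τ_max = K·τ₀ = 1.1351 × 839.98 = 953.5 MPa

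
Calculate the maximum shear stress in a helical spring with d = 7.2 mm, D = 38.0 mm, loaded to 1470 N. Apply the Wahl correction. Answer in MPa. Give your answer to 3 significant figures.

Spring index C = D/d = 38.0/7.2 = 5.2778
K_W = (4C−1)/(4C−4) + 0.615/C = 20.111/17.111 + 0.1165 = 1.2919
τ₀ = 8FD/(πd³) = 8·1470·38.0/(π·7.2³) = 446880/1172.6 = 381.1 MPa
τ_max = K·τ₀ = 1.2919 × 381.1 = 492.33 MPa

492 MPa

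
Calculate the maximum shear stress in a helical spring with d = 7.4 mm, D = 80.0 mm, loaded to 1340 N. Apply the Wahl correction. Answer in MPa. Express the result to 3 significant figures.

763 MPa

Spring index C = D/d = 80.0/7.4 = 10.8108
K_W = (4C−1)/(4C−4) + 0.615/C = 42.243/39.243 + 0.0569 = 1.1333
τ₀ = 8FD/(πd³) = 8·1340·80.0/(π·7.4³) = 857600/1273 = 673.66 MPa
τ_max = K·τ₀ = 1.1333 × 673.66 = 763.48 MPa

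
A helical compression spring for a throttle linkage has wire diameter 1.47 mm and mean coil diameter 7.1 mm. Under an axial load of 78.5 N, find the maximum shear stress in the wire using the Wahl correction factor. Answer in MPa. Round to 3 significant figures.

591 MPa

Spring index C = D/d = 7.1/1.47 = 4.8299
K_W = (4C−1)/(4C−4) + 0.615/C = 18.320/15.320 + 0.1273 = 1.3232
τ₀ = 8FD/(πd³) = 8·78.5·7.1/(π·1.47³) = 4458.8/9.9793 = 446.8 MPa
τ_max = K·τ₀ = 1.3232 × 446.8 = 591.19 MPa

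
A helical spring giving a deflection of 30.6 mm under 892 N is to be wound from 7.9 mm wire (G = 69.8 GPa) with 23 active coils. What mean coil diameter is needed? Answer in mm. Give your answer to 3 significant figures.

Required rate k = F/δ = 892/30.6 = 29.15 N/mm
D = (Gd⁴/(8N_a·k))^(1/3) = (69.8×10³·7.9⁴/(8·23·29.15))^(1/3)
  = (50687.7)^(1/3) = 37.0084 mm

37.0 mm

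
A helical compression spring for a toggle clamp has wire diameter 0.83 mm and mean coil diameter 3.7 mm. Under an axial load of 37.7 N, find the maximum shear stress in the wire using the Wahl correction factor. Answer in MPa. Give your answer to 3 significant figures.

Spring index C = D/d = 3.7/0.83 = 4.4578
K_W = (4C−1)/(4C−4) + 0.615/C = 16.831/13.831 + 0.1380 = 1.3549
τ₀ = 8FD/(πd³) = 8·37.7·3.7/(π·0.83³) = 1115.92/1.7963 = 621.22 MPa
τ_max = K·τ₀ = 1.3549 × 621.22 = 841.67 MPa

842 MPa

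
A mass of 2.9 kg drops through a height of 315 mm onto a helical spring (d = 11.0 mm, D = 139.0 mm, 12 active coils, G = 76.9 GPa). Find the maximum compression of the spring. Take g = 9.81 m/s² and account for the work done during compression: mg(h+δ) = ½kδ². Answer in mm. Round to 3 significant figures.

k = Gd⁴/(8D³N_a) = (76.9×10³)(11.0⁴)/(8·139.0³·12) = 4.367 N/mm
W = mg = 2.9 × 9.81 = 28.449 N
½kδ² − Wδ − Wh = 0 → δ = (W + √(W² + 2kWh))/k
δ = (28.449 + √(809.35 + 78268.9))/4.367 = (28.449 + 281.21)/4.367 = 70.909 mm

70.9 mm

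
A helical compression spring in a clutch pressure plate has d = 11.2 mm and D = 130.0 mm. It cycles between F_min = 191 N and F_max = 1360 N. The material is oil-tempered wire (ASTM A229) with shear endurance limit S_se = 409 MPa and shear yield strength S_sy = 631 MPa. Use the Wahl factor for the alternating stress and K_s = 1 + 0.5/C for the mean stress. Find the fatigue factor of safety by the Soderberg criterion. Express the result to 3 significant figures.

1.47

C = D/d = 130.0/11.2 = 11.6071; K_W = (4C−1)/(4C−4)+0.615/C = 1.1237; K_s = 1+0.5/C = 1.0431
F_a = (F_max−F_min)/2 = 584.5 N; F_m = (F_max+F_min)/2 = 775.5 N
τ_a = K_W·8F_aD/(πd³) = 1.1237 × 137.73 = 154.76 MPa
τ_m = K_s·8F_mD/(πd³) = 1.0431 × 182.73 = 190.6 MPa
Soderberg: 1/n_f = τ_a/S_se + τ_m/S_sy = 154.76/409 + 190.6/631 = 0.37839 + 0.30206 = 0.68045
n_f = 1/0.68045 = 1.47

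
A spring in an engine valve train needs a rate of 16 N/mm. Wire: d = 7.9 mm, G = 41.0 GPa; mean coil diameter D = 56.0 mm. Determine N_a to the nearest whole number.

N_a = Gd⁴/(8D³k) = (41.0×10³ × 7.9⁴)/(8 × 56.0³ × 16)
    = 1.59695e+08 / 2.24788e+07 = 7.104 → 7 coils

7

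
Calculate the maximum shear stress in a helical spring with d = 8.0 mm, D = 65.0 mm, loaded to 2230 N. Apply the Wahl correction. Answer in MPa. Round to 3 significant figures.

Spring index C = D/d = 65.0/8.0 = 8.1250
K_W = (4C−1)/(4C−4) + 0.615/C = 31.500/28.500 + 0.0757 = 1.1810
τ₀ = 8FD/(πd³) = 8·2230·65.0/(π·8.0³) = 1.1596e+06/1608.5 = 720.92 MPa
τ_max = K·τ₀ = 1.1810 × 720.92 = 851.38 MPa

851 MPa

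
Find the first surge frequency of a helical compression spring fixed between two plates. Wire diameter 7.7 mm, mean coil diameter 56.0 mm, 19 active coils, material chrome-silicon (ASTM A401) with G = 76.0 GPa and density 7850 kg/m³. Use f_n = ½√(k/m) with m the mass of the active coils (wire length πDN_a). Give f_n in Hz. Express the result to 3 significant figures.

k = Gd⁴/(8D³N_a) = (76.0×10³)(7.7⁴)/(8·56.0³·19) = 10.008 N/mm = 10008 N/m
Wire length L = πDN_a = π·56.0·19 = 3342.7 mm
m = ρ·(πd²/4)·L = 7850 × 46.566×10⁻⁶ m² × 3.3427 m = 1.2219 kg
f_n = ½√(k/m) = 0.5·√(10008/1.2219) = 0.5·√(8191) = 45.252 Hz

45.3 Hz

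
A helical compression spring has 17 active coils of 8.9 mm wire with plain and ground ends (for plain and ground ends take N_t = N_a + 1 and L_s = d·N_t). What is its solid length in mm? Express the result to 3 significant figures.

160 mm

plain and ground ends: N_t = N_a + 1 = 17 + 1 = 18
L_s = d·N_t = 8.9 × 18 = 160.2 mm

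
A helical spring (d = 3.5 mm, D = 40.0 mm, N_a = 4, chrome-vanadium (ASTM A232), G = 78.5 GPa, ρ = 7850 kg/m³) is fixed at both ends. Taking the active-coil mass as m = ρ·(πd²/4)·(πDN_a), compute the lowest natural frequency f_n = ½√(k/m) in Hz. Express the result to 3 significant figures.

k = Gd⁴/(8D³N_a) = (78.5×10³)(3.5⁴)/(8·40.0³·4) = 5.7519 N/mm = 5751.9 N/m
Wire length L = πDN_a = π·40.0·4 = 502.65 mm
m = ρ·(πd²/4)·L = 7850 × 9.6211×10⁻⁶ m² × 0.50265 m = 0.037963 kg
f_n = ½√(k/m) = 0.5·√(5751.9/0.037963) = 0.5·√(1.5151e+05) = 194.62 Hz

195 Hz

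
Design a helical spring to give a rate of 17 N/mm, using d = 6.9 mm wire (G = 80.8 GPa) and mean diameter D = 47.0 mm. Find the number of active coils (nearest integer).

N_a = Gd⁴/(8D³k) = (80.8×10³ × 6.9⁴)/(8 × 47.0³ × 17)
    = 1.8315e+08 / 1.41199e+07 = 12.97 → 13 coils

13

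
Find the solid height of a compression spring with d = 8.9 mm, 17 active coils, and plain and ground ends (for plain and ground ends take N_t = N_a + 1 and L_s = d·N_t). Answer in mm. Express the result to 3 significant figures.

160 mm

plain and ground ends: N_t = N_a + 1 = 17 + 1 = 18
L_s = d·N_t = 8.9 × 18 = 160.2 mm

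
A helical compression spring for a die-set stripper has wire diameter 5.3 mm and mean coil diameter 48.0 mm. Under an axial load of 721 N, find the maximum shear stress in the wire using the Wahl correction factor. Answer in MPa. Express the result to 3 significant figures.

687 MPa

Spring index C = D/d = 48.0/5.3 = 9.0566
K_W = (4C−1)/(4C−4) + 0.615/C = 35.226/32.226 + 0.0679 = 1.1610
τ₀ = 8FD/(πd³) = 8·721·48.0/(π·5.3³) = 276864/467.71 = 591.96 MPa
τ_max = K·τ₀ = 1.1610 × 591.96 = 687.26 MPa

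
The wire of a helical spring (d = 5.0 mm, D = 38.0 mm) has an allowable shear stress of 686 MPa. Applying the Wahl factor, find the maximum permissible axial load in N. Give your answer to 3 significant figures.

742 N

C = D/d = 38.0/5.0 = 7.6000
K_W = (4C−1)/(4C−4) + 0.615/C = 29.400/26.400 + 0.0809 = 1.1946
τ_max = K·8FD/(πd³) → F_max = τ_allow·πd³/(8DK)
F_max = 686·π·5.0³/(8·38.0·1.1946) = 2.6939e+05/363.15 = 741.83 N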